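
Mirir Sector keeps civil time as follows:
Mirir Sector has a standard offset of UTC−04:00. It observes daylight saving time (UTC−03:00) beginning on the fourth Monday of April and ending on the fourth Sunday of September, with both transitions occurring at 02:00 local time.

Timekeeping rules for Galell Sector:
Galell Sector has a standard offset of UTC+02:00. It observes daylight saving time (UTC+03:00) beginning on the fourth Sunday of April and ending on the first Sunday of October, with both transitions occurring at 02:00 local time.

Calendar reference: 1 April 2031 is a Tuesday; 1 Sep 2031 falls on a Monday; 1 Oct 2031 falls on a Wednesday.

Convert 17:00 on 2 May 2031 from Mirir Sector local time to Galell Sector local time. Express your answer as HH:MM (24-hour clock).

23:00

1 April 2031 is a Tuesday, so the first Monday is April 7 and the fourth is April 28.
1 September 2031 is a Monday, so the first Sunday is September 7 and the fourth is September 28.
Daylight saving runs 28 April – 28 September; 2 May 2031 is inside that window, so Mirir Sector is at UTC−03:00.
17:00 Mirir Sector + 3h = 20:00 UTC.
1 April 2031 is a Tuesday, so the first Sunday is April 6 and the fourth is April 27.
1 October 2031 is a Wednesday, so the first Sunday is October 5.
At the standard offset (UTC+02:00), 20:00 UTC + 2h = 22:00 Galell Sector standard time.
The standard-time date in Galell Sector, 2 May 2031, lies within the daylight-saving period (27 April – 5 October), so Galell Sector is on daylight time, UTC+03:00.
20:00 UTC + 3h = 23:00 Galell Sector.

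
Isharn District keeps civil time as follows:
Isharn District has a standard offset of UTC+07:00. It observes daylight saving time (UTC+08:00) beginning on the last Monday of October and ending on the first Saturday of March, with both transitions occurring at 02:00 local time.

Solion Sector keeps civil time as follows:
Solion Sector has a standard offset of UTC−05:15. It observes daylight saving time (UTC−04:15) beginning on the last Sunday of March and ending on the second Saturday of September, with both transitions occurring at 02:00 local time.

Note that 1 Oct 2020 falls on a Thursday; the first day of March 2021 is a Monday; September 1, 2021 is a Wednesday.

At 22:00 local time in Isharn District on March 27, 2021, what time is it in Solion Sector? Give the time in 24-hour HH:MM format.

09:45

1 October 2020 is a Thursday, so Mondays fall on 5, 12, 19, 26; the last is October 26.
1 March 2021 is a Monday, so the first Saturday is March 6.
March 27, 2021 is outside the daylight-saving period (26 October 2020 – 6 March 2021), so Isharn District is on standard time, UTC+07:00.
22:00 Isharn District − 7h = 15:00 UTC.
1 March 2021 is a Monday, so Sundays fall on 7, 14, 21, 28; the last is March 28.
1 September 2021 is a Wednesday, so the first Saturday is September 4 and the second is September 11.
At the standard offset (UTC−05:15), 15:00 UTC − 5h15m = 09:45 Solion Sector standard time.
The standard-time date in Solion Sector, March 27, 2021, is outside the daylight-saving period (28 March – 11 September), so Solion Sector is on standard time, UTC−05:15.
15:00 UTC − 5h15m = 09:45 Solion Sector.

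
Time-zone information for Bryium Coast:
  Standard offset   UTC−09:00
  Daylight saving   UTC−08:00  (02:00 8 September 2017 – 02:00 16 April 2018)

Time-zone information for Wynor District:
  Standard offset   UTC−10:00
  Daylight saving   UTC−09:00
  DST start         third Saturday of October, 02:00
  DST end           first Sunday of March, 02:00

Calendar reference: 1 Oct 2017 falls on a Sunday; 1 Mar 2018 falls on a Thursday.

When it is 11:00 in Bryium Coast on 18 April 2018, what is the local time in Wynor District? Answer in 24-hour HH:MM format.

18 April 2018 does not fall between 8 September 2017 and 16 April 2018, so daylight saving is not in effect and Bryium Coast is at UTC−09:00.
11:00 Bryium Coast + 9h = 20:00 UTC.
1 October 2017 is a Sunday, so the first Saturday is October 7 and the third is October 21.
1 March 2018 is a Thursday, so the first Sunday is March 4.
At the standard offset (UTC−10:00), 20:00 UTC − 10h = 10:00 Wynor District standard time.
Daylight saving runs 21 October 2017 – 4 March 2018; the standard-time date in Wynor District, 18 April 2018, is outside that window, so Wynor District is on standard time at UTC−10:00.
20:00 UTC − 10h = 10:00 Wynor District.

10:00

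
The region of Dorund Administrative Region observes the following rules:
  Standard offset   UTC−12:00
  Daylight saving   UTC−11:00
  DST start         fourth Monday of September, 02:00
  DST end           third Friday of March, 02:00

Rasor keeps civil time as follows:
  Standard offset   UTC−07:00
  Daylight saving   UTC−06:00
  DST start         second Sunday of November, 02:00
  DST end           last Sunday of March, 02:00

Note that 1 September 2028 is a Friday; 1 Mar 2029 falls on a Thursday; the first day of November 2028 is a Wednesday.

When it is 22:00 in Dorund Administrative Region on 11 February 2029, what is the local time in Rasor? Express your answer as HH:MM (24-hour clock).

1 September 2028 is a Friday, so the first Monday is September 4 and the fourth is September 25.
1 March 2029 is a Thursday, so the first Friday is March 2 and the third is March 16.
11 February 2029 lies within the daylight-saving period (25 September 2028 – 16 March 2029), so Dorund Administrative Region is on daylight time, UTC−11:00.
22:00 Dorund Administrative Region + 11h = 09:00 UTC (rolling into the next day, 12 February 2029).
1 November 2028 is a Wednesday, so the first Sunday is November 5 and the second is November 12.
1 March 2029 is a Thursday, so Sundays fall on 4, 11, 18, 25; the last is March 25.
At the standard offset (UTC−07:00), 09:00 UTC − 7h = 02:00 Rasor standard time.
The standard-time date in Rasor, 12 February 2029, lies within the daylight-saving period (12 November 2028 – 25 March 2029), so Rasor is on daylight time, UTC−06:00.
09:00 UTC − 6h = 03:00 Rasor.

03:00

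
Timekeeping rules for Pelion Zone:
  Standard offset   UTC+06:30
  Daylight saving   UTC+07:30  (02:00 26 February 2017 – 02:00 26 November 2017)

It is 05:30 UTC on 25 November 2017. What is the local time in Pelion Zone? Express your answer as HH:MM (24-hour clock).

13:00

At the standard offset (UTC+06:30), 05:30 UTC + 6h30m = 12:00 Pelion Zone standard time.
Daylight saving runs 26 February – 26 November; the standard-time date in Pelion Zone, 25 November 2017, is inside that window, so Pelion Zone is at UTC+07:30.
05:30 UTC + 7h30m = 13:00 local.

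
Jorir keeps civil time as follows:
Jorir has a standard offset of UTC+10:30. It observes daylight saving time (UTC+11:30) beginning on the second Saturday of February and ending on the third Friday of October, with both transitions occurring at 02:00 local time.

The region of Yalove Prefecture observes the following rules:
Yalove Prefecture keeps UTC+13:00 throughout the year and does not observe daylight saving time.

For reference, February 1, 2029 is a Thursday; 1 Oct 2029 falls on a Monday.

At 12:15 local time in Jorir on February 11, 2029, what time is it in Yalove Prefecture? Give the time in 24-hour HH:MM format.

1 February 2029 is a Thursday, so the first Saturday is February 3 and the second is February 10.
1 October 2029 is a Monday, so the first Friday is October 5 and the third is October 19.
February 11, 2029 lies within the daylight-saving period (10 February – 19 October), so Jorir is on daylight time, UTC+11:30.
12:15 Jorir − 11h30m = 00:45 UTC.
Yalove Prefecture stays on UTC+13:00 all year.
00:45 UTC + 13h = 13:45 Yalove Prefecture.

13:45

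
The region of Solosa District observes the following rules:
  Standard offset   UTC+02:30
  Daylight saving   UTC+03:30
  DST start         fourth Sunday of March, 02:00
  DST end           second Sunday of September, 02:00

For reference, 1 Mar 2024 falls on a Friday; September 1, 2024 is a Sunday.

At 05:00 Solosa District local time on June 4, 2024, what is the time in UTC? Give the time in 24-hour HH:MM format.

01:30

1 March 2024 is a Friday, so the first Sunday is March 3 and the fourth is March 24.
1 September 2024 is a Sunday, so the first Sunday is September 1 and the second is September 8.
Daylight saving runs 24 March – 8 September; June 4, 2024 is inside that window, so Solosa District is at UTC+03:30.
05:00 local − 3h30m = 01:30 UTC.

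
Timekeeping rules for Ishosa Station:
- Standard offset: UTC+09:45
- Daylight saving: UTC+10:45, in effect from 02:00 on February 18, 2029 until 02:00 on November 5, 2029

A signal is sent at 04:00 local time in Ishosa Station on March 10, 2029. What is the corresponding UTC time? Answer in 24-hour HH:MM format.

Daylight saving runs 18 February – 5 November; March 10, 2029 is inside that window, so Ishosa Station is at UTC+10:45.
04:00 local − 10h45m = 17:15 UTC (rolling into the previous day, 9 March 2029).

17:15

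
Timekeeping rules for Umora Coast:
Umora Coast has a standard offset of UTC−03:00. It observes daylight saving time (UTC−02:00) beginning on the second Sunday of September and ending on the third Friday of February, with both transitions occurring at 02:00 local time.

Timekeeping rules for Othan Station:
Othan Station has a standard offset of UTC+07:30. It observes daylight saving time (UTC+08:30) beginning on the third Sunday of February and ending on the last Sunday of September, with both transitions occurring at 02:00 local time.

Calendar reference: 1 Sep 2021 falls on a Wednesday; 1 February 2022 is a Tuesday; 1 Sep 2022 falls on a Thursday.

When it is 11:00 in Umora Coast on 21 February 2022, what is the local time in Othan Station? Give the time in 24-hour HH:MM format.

22:30

1 September 2021 is a Wednesday, so the first Sunday is September 5 and the second is September 12.
1 February 2022 is a Tuesday, so the first Friday is February 4 and the third is February 18.
Daylight saving runs 12 September 2021 – 18 February 2022; 21 February 2022 is outside that window, so Umora Coast is on standard time at UTC−03:00.
11:00 Umora Coast + 3h = 14:00 UTC.
1 February 2022 is a Tuesday, so the first Sunday is February 6 and the third is February 20.
1 September 2022 is a Thursday, so Sundays fall on 4, 11, 18, 25; the last is September 25.
At the standard offset (UTC+07:30), 14:00 UTC + 7h30m = 21:30 Othan Station standard time.
The standard-time date in Othan Station, 21 February 2022, falls between 20 February and 25 September, so daylight saving is in effect and Othan Station is at UTC+08:30.
14:00 UTC + 8h30m = 22:30 Othan Station.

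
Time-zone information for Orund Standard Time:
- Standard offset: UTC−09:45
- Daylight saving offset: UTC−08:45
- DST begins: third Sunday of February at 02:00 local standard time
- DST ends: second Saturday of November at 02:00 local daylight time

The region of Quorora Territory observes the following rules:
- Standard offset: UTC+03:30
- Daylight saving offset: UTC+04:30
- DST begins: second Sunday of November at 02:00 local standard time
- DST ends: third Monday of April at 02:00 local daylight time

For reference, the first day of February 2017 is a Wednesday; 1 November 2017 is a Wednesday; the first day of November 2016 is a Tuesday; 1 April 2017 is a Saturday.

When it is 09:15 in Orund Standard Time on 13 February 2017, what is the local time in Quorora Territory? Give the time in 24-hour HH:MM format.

1 February 2017 is a Wednesday, so the first Sunday is February 5 and the third is February 19.
1 November 2017 is a Wednesday, so the first Saturday is November 4 and the second is November 11.
13 February 2017 does not fall between 19 February and 11 November, so daylight saving is not in effect and Orund Standard Time is at UTC−09:45.
09:15 Orund Standard Time + 9h45m = 19:00 UTC.
1 November 2016 is a Tuesday, so the first Sunday is November 6 and the second is November 13.
1 April 2017 is a Saturday, so the first Monday is April 3 and the third is April 17.
At the standard offset (UTC+03:30), 19:00 UTC + 3h30m = 22:30 Quorora Territory standard time.
Daylight saving runs 13 November 2016 – 17 April 2017; the standard-time date in Quorora Territory, 13 February 2017, is inside that window, so Quorora Territory is at UTC+04:30.
19:00 UTC + 4h30m = 23:30 Quorora Territory.

23:30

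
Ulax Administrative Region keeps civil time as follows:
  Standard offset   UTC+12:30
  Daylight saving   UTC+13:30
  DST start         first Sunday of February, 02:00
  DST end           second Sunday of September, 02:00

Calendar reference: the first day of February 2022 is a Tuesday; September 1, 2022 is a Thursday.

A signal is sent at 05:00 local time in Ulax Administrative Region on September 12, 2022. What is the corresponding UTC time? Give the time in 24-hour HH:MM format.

1 February 2022 is a Tuesday, so the first Sunday is February 6.
1 September 2022 is a Thursday, so the first Sunday is September 4 and the second is September 11.
Daylight saving runs 6 February – 11 September; September 12, 2022 is outside that window, so Ulax Administrative Region is on standard time at UTC+12:30.
05:00 local − 12h30m = 16:30 UTC (rolling into the previous day, 11 September 2022).

16:30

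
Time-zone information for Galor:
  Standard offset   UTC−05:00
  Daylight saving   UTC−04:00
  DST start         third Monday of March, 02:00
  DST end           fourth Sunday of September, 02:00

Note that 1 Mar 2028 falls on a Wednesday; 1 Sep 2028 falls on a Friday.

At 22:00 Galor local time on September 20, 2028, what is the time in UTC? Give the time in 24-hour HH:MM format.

1 March 2028 is a Wednesday, so the first Monday is March 6 and the third is March 20.
1 September 2028 is a Friday, so the first Sunday is September 3 and the fourth is September 24.
Daylight saving runs 20 March – 24 September; September 20, 2028 is inside that window, so Galor is at UTC−04:00.
22:00 local + 4h = 02:00 UTC (rolling into the next day, 21 September 2028).

02:00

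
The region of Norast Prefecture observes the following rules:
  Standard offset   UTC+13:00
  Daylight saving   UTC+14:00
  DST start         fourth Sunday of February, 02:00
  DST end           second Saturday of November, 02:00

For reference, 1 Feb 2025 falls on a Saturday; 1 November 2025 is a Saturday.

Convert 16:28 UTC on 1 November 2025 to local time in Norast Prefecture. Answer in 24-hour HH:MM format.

1 February 2025 is a Saturday, so the first Sunday is February 2 and the fourth is February 23.
1 November 2025 is a Saturday, so the first Saturday is November 1 and the second is November 8.
At the standard offset (UTC+13:00), 16:28 UTC + 13h = 05:28 Norast Prefecture standard time (rolling into the next day, 2 November 2025).
Daylight saving runs 23 February – 8 November; the standard-time date in Norast Prefecture, 2 November 2025, is inside that window, so Norast Prefecture is at UTC+14:00.
16:28 UTC + 14h = 06:28 local (rolling into the next day, 2 November 2025).

06:28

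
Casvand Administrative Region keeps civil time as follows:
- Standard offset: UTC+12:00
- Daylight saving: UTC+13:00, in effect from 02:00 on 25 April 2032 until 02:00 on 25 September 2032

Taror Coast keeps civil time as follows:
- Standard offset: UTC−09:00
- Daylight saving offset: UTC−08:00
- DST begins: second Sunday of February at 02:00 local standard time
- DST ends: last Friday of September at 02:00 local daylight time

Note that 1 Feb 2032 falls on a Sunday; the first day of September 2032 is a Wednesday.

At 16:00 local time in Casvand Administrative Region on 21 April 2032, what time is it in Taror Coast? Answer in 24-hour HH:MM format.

21 April 2032 does not fall between 25 April and 25 September, so daylight saving is not in effect and Casvand Administrative Region is at UTC+12:00.
16:00 Casvand Administrative Region − 12h = 04:00 UTC.
1 February 2032 is a Sunday, so the first Sunday is February 1 and the second is February 8.
1 September 2032 is a Wednesday, so Fridays fall on 3, 10, 17, 24; the last is September 24.
At the standard offset (UTC−09:00), 04:00 UTC − 9h = 19:00 Taror Coast standard time (rolling into the previous day, 20 April 2032).
The standard-time date in Taror Coast, 20 April 2032, lies within the daylight-saving period (8 February – 24 September), so Taror Coast is on daylight time, UTC−08:00.
04:00 UTC − 8h = 20:00 Taror Coast (rolling into the previous day, 20 April 2032).

20:00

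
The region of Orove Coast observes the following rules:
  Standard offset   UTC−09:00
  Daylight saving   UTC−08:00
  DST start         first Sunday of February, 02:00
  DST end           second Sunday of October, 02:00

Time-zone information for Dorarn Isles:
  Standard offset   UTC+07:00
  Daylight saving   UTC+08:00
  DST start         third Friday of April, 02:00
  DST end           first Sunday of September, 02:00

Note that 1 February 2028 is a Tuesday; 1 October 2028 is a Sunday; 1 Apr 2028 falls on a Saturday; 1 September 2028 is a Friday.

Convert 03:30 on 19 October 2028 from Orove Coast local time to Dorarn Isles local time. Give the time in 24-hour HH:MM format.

1 February 2028 is a Tuesday, so the first Sunday is February 6.
1 October 2028 is a Sunday, so the first Sunday is October 1 and the second is October 8.
19 October 2028 does not fall between 6 February and 8 October, so daylight saving is not in effect and Orove Coast is at UTC−09:00.
03:30 Orove Coast + 9h = 12:30 UTC.
1 April 2028 is a Saturday, so the first Friday is April 7 and the third is April 21.
1 September 2028 is a Friday, so the first Sunday is September 3.
At the standard offset (UTC+07:00), 12:30 UTC + 7h = 19:30 Dorarn Isles standard time.
The standard-time date in Dorarn Isles, 19 October 2028, is outside the daylight-saving period (21 April – 3 September), so Dorarn Isles is on standard time, UTC+07:00.
12:30 UTC + 7h = 19:30 Dorarn Isles.

19:30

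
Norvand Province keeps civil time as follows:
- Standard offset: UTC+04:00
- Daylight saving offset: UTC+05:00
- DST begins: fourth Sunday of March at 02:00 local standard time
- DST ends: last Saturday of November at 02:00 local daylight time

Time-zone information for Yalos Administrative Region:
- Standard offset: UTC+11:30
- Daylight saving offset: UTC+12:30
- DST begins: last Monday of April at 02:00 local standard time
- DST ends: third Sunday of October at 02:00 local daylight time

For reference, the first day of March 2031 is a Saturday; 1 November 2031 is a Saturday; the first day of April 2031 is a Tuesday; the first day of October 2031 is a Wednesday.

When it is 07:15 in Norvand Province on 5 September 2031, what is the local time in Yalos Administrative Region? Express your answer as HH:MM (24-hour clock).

1 March 2031 is a Saturday, so the first Sunday is March 2 and the fourth is March 23.
1 November 2031 is a Saturday, so Saturdays fall on 1, 8, 15, 22, 29; the last is November 29.
Daylight saving runs 23 March – 29 November; 5 September 2031 is inside that window, so Norvand Province is at UTC+05:00.
07:15 Norvand Province − 5h = 02:15 UTC.
1 April 2031 is a Tuesday, so Mondays fall on 7, 14, 21, 28; the last is April 28.
1 October 2031 is a Wednesday, so the first Sunday is October 5 and the third is October 19.
At the standard offset (UTC+11:30), 02:15 UTC + 11h30m = 13:45 Yalos Administrative Region standard time.
The standard-time date in Yalos Administrative Region, 5 September 2031, lies within the daylight-saving period (28 April – 19 October), so Yalos Administrative Region is on daylight time, UTC+12:30.
02:15 UTC + 12h30m = 14:45 Yalos Administrative Region.

14:45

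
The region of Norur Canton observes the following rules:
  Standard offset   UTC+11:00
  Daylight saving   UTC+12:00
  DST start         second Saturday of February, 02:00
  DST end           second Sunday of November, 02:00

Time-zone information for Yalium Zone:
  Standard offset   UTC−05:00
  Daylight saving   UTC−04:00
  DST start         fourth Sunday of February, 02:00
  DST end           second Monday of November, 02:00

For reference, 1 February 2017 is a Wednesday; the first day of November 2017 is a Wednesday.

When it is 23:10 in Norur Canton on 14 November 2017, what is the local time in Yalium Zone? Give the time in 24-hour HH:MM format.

07:10

1 February 2017 is a Wednesday, so the first Saturday is February 4 and the second is February 11.
1 November 2017 is a Wednesday, so the first Sunday is November 5 and the second is November 12.
14 November 2017 does not fall between 11 February and 12 November, so daylight saving is not in effect and Norur Canton is at UTC+11:00.
23:10 Norur Canton − 11h = 12:10 UTC.
1 February 2017 is a Wednesday, so the first Sunday is February 5 and the fourth is February 26.
1 November 2017 is a Wednesday, so the first Monday is November 6 and the second is November 13.
At the standard offset (UTC−05:00), 12:10 UTC − 5h = 07:10 Yalium Zone standard time.
The standard-time date in Yalium Zone, 14 November 2017, does not fall between 26 February and 13 November, so daylight saving is not in effect and Yalium Zone is at UTC−05:00.
12:10 UTC − 5h = 07:10 Yalium Zone.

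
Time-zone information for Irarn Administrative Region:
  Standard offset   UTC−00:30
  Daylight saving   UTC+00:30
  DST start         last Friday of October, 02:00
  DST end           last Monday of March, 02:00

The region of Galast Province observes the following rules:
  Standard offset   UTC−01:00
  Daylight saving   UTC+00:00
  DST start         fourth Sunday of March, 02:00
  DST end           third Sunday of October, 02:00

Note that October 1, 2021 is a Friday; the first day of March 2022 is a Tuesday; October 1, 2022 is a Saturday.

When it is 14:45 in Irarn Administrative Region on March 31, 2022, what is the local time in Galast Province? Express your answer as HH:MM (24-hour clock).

1 October 2021 is a Friday, so Fridays fall on 1, 8, 15, 22, 29; the last is October 29.
1 March 2022 is a Tuesday, so Mondays fall on 7, 14, 21, 28; the last is March 28.
March 31, 2022 does not fall between 29 October 2021 and 28 March 2022, so daylight saving is not in effect and Irarn Administrative Region is at UTC−00:30.
14:45 Irarn Administrative Region + 0h30m = 15:15 UTC.
1 March 2022 is a Tuesday, so the first Sunday is March 6 and the fourth is March 27.
1 October 2022 is a Saturday, so the first Sunday is October 2 and the third is October 16.
At the standard offset (UTC−01:00), 15:15 UTC − 1h = 14:15 Galast Province standard time.
Daylight saving runs 27 March – 16 October; the standard-time date in Galast Province, March 31, 2022, is inside that window, so Galast Province is at UTC+00:00.
15:15 UTC + 0h = 15:15 Galast Province.

15:15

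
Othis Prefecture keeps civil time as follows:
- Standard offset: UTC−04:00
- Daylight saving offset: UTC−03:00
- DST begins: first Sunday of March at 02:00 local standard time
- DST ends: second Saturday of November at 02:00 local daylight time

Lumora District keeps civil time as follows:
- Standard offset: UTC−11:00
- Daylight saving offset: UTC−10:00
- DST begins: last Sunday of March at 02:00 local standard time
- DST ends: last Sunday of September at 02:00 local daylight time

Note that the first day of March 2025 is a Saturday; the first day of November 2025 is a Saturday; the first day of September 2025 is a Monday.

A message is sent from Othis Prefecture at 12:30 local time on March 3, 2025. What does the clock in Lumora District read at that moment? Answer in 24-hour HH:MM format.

1 March 2025 is a Saturday, so the first Sunday is March 2.
1 November 2025 is a Saturday, so the first Saturday is November 1 and the second is November 8.
Daylight saving runs 2 March – 8 November; March 3, 2025 is inside that window, so Othis Prefecture is at UTC−03:00.
12:30 Othis Prefecture + 3h = 15:30 UTC.
1 March 2025 is a Saturday, so Sundays fall on 2, 9, 16, 23, 30; the last is March 30.
1 September 2025 is a Monday, so Sundays fall on 7, 14, 21, 28; the last is September 28.
At the standard offset (UTC−11:00), 15:30 UTC − 11h = 04:30 Lumora District standard time.
The standard-time date in Lumora District, March 3, 2025, does not fall between 30 March and 28 September, so daylight saving is not in effect and Lumora District is at UTC−11:00.
15:30 UTC − 11h = 04:30 Lumora District.

04:30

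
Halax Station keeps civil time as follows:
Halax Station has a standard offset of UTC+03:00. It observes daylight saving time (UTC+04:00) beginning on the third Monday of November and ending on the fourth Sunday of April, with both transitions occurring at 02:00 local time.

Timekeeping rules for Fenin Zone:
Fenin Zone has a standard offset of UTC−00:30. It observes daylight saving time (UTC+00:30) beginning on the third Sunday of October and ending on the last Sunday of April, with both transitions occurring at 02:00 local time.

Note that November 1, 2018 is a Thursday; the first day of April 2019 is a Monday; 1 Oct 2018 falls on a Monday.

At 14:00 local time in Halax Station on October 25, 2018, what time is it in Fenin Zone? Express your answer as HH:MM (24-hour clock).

1 November 2018 is a Thursday, so the first Monday is November 5 and the third is November 19.
1 April 2019 is a Monday, so the first Sunday is April 7 and the fourth is April 28.
Daylight saving runs 19 November 2018 – 28 April 2019; October 25, 2018 is outside that window, so Halax Station is on standard time at UTC+03:00.
14:00 Halax Station − 3h = 11:00 UTC.
1 October 2018 is a Monday, so the first Sunday is October 7 and the third is October 21.
1 April 2019 is a Monday, so Sundays fall on 7, 14, 21, 28; the last is April 28.
At the standard offset (UTC−00:30), 11:00 UTC − 0h30m = 10:30 Fenin Zone standard time.
Daylight saving runs 21 October 2018 – 28 April 2019; the standard-time date in Fenin Zone, October 25, 2018, is inside that window, so Fenin Zone is at UTC+00:30.
11:00 UTC + 0h30m = 11:30 Fenin Zone.

11:30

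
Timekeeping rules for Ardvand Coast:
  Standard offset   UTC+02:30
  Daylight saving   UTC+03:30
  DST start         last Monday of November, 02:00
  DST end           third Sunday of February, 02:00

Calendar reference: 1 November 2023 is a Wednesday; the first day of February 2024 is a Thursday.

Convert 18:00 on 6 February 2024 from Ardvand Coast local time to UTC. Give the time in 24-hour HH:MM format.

14:30

1 November 2023 is a Wednesday, so Mondays fall on 6, 13, 20, 27; the last is November 27.
1 February 2024 is a Thursday, so the first Sunday is February 4 and the third is February 18.
6 February 2024 falls between 27 November 2023 and 18 February 2024, so daylight saving is in effect and Ardvand Coast is at UTC+03:30.
18:00 local − 3h30m = 14:30 UTC.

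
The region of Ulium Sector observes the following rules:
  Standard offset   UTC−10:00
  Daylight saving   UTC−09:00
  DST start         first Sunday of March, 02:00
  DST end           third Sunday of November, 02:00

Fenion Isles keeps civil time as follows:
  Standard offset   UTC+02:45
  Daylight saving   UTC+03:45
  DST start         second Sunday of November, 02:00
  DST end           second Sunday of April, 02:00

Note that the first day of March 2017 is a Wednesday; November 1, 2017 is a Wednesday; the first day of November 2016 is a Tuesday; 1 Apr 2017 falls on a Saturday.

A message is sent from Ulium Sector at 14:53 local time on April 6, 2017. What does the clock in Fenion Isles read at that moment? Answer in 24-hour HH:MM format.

03:38

1 March 2017 is a Wednesday, so the first Sunday is March 5.
1 November 2017 is a Wednesday, so the first Sunday is November 5 and the third is November 19.
April 6, 2017 falls between 5 March and 19 November, so daylight saving is in effect and Ulium Sector is at UTC−09:00.
14:53 Ulium Sector + 9h = 23:53 UTC.
1 November 2016 is a Tuesday, so the first Sunday is November 6 and the second is November 13.
1 April 2017 is a Saturday, so the first Sunday is April 2 and the second is April 9.
At the standard offset (UTC+02:45), 23:53 UTC + 2h45m = 02:38 Fenion Isles standard time (rolling into the next day, 7 April 2017).
Daylight saving runs 13 November 2016 – 9 April 2017; the standard-time date in Fenion Isles, April 7, 2017, is inside that window, so Fenion Isles is at UTC+03:45.
23:53 UTC + 3h45m = 03:38 Fenion Isles (rolling into the next day, 7 April 2017).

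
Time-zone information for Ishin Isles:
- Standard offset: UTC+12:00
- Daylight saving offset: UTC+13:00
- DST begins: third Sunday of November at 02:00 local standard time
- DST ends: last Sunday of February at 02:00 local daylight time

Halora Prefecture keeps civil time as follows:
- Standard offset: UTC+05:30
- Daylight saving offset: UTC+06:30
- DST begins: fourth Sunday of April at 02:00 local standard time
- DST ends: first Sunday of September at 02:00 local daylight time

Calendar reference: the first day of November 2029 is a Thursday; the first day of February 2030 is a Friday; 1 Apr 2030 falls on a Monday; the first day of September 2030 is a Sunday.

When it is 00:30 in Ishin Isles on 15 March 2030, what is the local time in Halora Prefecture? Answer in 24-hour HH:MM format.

18:00

1 November 2029 is a Thursday, so the first Sunday is November 4 and the third is November 18.
1 February 2030 is a Friday, so Sundays fall on 3, 10, 17, 24; the last is February 24.
Daylight saving runs 18 November 2029 – 24 February 2030; 15 March 2030 is outside that window, so Ishin Isles is on standard time at UTC+12:00.
00:30 Ishin Isles − 12h = 12:30 UTC (rolling into the previous day, 14 March 2030).
1 April 2030 is a Monday, so the first Sunday is April 7 and the fourth is April 28.
1 September 2030 is a Sunday, so the first Sunday is September 1.
At the standard offset (UTC+05:30), 12:30 UTC + 5h30m = 18:00 Halora Prefecture standard time.
Daylight saving runs 28 April – 1 September; the standard-time date in Halora Prefecture, 14 March 2030, is outside that window, so Halora Prefecture is on standard time at UTC+05:30.
12:30 UTC + 5h30m = 18:00 Halora Prefecture.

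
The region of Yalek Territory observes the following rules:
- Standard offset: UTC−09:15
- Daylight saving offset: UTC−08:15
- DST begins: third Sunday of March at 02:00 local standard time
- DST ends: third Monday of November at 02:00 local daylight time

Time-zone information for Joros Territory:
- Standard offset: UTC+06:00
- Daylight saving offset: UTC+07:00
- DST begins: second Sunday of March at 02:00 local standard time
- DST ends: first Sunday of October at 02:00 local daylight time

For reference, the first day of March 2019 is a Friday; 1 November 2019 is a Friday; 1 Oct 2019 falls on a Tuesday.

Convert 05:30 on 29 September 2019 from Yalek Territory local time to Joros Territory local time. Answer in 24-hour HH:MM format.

20:45

1 March 2019 is a Friday, so the first Sunday is March 3 and the third is March 17.
1 November 2019 is a Friday, so the first Monday is November 4 and the third is November 18.
Daylight saving runs 17 March – 18 November; 29 September 2019 is inside that window, so Yalek Territory is at UTC−08:15.
05:30 Yalek Territory + 8h15m = 13:45 UTC.
1 March 2019 is a Friday, so the first Sunday is March 3 and the second is March 10.
1 October 2019 is a Tuesday, so the first Sunday is October 6.
At the standard offset (UTC+06:00), 13:45 UTC + 6h = 19:45 Joros Territory standard time.
The standard-time date in Joros Territory, 29 September 2019, falls between 10 March and 6 October, so daylight saving is in effect and Joros Territory is at UTC+07:00.
13:45 UTC + 7h = 20:45 Joros Territory.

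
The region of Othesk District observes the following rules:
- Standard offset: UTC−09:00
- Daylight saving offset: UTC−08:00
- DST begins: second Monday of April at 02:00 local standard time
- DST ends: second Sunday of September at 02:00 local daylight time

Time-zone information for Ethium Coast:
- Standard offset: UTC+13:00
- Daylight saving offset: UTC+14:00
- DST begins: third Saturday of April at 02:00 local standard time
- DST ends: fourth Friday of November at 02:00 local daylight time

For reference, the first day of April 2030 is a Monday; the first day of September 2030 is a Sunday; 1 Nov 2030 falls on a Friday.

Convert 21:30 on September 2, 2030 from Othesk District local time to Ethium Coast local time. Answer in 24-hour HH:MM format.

19:30

1 April 2030 is a Monday, so the first Monday is April 1 and the second is April 8.
1 September 2030 is a Sunday, so the first Sunday is September 1 and the second is September 8.
September 2, 2030 falls between 8 April and 8 September, so daylight saving is in effect and Othesk District is at UTC−08:00.
21:30 Othesk District + 8h = 05:30 UTC (rolling into the next day, 3 September 2030).
1 April 2030 is a Monday, so the first Saturday is April 6 and the third is April 20.
1 November 2030 is a Friday, so the first Friday is November 1 and the fourth is November 22.
At the standard offset (UTC+13:00), 05:30 UTC + 13h = 18:30 Ethium Coast standard time.
The standard-time date in Ethium Coast, September 3, 2030, lies within the daylight-saving period (20 April – 22 November), so Ethium Coast is on daylight time, UTC+14:00.
05:30 UTC + 14h = 19:30 Ethium Coast.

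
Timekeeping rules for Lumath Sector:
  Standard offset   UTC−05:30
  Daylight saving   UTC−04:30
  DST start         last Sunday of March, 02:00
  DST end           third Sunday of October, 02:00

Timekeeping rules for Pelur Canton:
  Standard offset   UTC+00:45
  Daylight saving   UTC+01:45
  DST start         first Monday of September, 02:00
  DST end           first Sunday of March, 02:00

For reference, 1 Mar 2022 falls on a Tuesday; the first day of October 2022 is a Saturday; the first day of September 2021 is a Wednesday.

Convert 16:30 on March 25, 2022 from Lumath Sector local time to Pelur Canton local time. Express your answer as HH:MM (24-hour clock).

22:45

1 March 2022 is a Tuesday, so Sundays fall on 6, 13, 20, 27; the last is March 27.
1 October 2022 is a Saturday, so the first Sunday is October 2 and the third is October 16.
March 25, 2022 does not fall between 27 March and 16 October, so daylight saving is not in effect and Lumath Sector is at UTC−05:30.
16:30 Lumath Sector + 5h30m = 22:00 UTC.
1 September 2021 is a Wednesday, so the first Monday is September 6.
1 March 2022 is a Tuesday, so the first Sunday is March 6.
At the standard offset (UTC+00:45), 22:00 UTC + 0h45m = 22:45 Pelur Canton standard time.
Daylight saving runs 6 September 2021 – 6 March 2022; the standard-time date in Pelur Canton, March 25, 2022, is outside that window, so Pelur Canton is on standard time at UTC+00:45.
22:00 UTC + 0h45m = 22:45 Pelur Canton.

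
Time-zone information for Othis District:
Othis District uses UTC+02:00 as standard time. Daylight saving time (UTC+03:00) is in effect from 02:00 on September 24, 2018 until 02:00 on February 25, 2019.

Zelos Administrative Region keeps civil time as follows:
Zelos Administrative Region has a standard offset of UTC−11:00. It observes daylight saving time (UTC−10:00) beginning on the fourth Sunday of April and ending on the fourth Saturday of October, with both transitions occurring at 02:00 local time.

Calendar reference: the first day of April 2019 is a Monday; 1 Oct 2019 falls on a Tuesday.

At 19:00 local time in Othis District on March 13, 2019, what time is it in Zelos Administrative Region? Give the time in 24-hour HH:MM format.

March 13, 2019 does not fall between 24 September 2018 and 25 February 2019, so daylight saving is not in effect and Othis District is at UTC+02:00.
19:00 Othis District − 2h = 17:00 UTC.
1 April 2019 is a Monday, so the first Sunday is April 7 and the fourth is April 28.
1 October 2019 is a Tuesday, so the first Saturday is October 5 and the fourth is October 26.
At the standard offset (UTC−11:00), 17:00 UTC − 11h = 06:00 Zelos Administrative Region standard time.
Daylight saving runs 28 April – 26 October; the standard-time date in Zelos Administrative Region, March 13, 2019, is outside that window, so Zelos Administrative Region is on standard time at UTC−11:00.
17:00 UTC − 11h = 06:00 Zelos Administrative Region.

06:00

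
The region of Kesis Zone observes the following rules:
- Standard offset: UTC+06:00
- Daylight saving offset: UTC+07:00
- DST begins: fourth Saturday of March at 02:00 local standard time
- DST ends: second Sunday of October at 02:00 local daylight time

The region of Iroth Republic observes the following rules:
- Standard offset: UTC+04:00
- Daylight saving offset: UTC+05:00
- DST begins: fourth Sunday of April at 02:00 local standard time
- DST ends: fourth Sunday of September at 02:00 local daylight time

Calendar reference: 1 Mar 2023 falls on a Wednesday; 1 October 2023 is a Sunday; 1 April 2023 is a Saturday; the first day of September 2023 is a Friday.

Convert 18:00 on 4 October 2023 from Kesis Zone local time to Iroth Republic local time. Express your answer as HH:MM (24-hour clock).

1 March 2023 is a Wednesday, so the first Saturday is March 4 and the fourth is March 25.
1 October 2023 is a Sunday, so the first Sunday is October 1 and the second is October 8.
4 October 2023 falls between 25 March and 8 October, so daylight saving is in effect and Kesis Zone is at UTC+07:00.
18:00 Kesis Zone − 7h = 11:00 UTC.
1 April 2023 is a Saturday, so the first Sunday is April 2 and the fourth is April 23.
1 September 2023 is a Friday, so the first Sunday is September 3 and the fourth is September 24.
At the standard offset (UTC+04:00), 11:00 UTC + 4h = 15:00 Iroth Republic standard time.
Daylight saving runs 23 April – 24 September; the standard-time date in Iroth Republic, 4 October 2023, is outside that window, so Iroth Republic is on standard time at UTC+04:00.
11:00 UTC + 4h = 15:00 Iroth Republic.

15:00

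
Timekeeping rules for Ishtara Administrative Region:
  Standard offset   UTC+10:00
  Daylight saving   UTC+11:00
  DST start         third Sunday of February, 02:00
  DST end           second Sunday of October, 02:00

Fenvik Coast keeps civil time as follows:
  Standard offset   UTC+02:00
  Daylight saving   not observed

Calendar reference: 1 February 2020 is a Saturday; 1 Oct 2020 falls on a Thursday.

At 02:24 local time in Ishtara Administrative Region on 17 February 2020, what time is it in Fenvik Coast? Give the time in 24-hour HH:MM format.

17:24

1 February 2020 is a Saturday, so the first Sunday is February 2 and the third is February 16.
1 October 2020 is a Thursday, so the first Sunday is October 4 and the second is October 11.
17 February 2020 lies within the daylight-saving period (16 February – 11 October), so Ishtara Administrative Region is on daylight time, UTC+11:00.
02:24 Ishtara Administrative Region − 11h = 15:24 UTC (rolling into the previous day, 16 February 2020).
Fenvik Coast has no daylight saving, so its offset is UTC+02:00 year-round.
15:24 UTC + 2h = 17:24 Fenvik Coast.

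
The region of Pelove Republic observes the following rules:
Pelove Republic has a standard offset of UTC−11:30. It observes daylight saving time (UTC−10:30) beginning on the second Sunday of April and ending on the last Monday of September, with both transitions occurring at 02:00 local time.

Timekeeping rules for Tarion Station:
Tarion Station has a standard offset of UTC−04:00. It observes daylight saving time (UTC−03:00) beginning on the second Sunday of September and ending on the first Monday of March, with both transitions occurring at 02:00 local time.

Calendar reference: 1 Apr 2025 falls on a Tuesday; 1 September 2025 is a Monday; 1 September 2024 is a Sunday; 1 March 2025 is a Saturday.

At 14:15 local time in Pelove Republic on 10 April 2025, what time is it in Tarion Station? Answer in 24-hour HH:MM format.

1 April 2025 is a Tuesday, so the first Sunday is April 6 and the second is April 13.
1 September 2025 is a Monday, so Mondays fall on 1, 8, 15, 22, 29; the last is September 29.
Daylight saving runs 13 April – 29 September; 10 April 2025 is outside that window, so Pelove Republic is on standard time at UTC−11:30.
14:15 Pelove Republic + 11h30m = 01:45 UTC (rolling into the next day, 11 April 2025).
1 September 2024 is a Sunday, so the first Sunday is September 1 and the second is September 8.
1 March 2025 is a Saturday, so the first Monday is March 3.
At the standard offset (UTC−04:00), 01:45 UTC − 4h = 21:45 Tarion Station standard time (rolling into the previous day, 10 April 2025).
Daylight saving runs 8 September 2024 – 3 March 2025; the standard-time date in Tarion Station, 10 April 2025, is outside that window, so Tarion Station is on standard time at UTC−04:00.
01:45 UTC − 4h = 21:45 Tarion Station (rolling into the previous day, 10 April 2025).

21:45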